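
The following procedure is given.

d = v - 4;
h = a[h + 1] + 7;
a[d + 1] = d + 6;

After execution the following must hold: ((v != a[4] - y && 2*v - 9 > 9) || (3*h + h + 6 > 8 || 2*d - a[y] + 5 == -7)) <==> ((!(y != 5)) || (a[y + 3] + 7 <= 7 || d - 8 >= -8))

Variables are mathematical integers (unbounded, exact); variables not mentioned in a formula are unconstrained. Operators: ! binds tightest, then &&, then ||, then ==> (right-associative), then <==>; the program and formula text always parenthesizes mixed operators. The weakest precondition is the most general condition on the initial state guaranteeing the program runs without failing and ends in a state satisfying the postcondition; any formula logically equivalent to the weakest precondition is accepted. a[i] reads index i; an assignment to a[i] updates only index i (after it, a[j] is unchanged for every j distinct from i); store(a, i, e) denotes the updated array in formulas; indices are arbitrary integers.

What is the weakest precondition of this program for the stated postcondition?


Working backward. After the program, the postcondition ((v != a[4] - y && 2*v - 9 > 9) || (3*h + h + 6 > 8 || 2*d - a[y] + 5 == -7)) <==> ((!(y != 5)) || (a[y + 3] + 7 <= 7 || d - 8 >= -8)) must hold; in canonical form it is ((v + y != a[4] && 2*v > 18) || 4*h > 2 || 2*d == a[y] - 12) <==> ((!(y != 5)) || a[y + 3] <= 0 || d >= 0).
Before a[d + 1] := d + 6: ((v + y != store(a, d + 1, d + 6)[4] && 2*v > 18) || 4*h > 2 || 2*d == store(a, d + 1, d + 6)[y] - 12) <==> ((!(y != 5)) || store(a, d + 1, d + 6)[y + 3] <= 0 || d >= 0)
Before h := a[h + 1] + 7: ((v + y != store(a, d + 1, d + 6)[4] && 2*v > 18) || 4*a[h + 1] > -26 || 2*d == store(a, d + 1, d + 6)[y] - 12) <==> ((!(y != 5)) || store(a, d + 1, d + 6)[y + 3] <= 0 || d >= 0)
Before d := v - 4: ((v + y != store(a, v - 3, v + 2)[4] && 2*v > 18) || 4*a[h + 1] > -26 || 2*v == store(a, v - 3, v + 2)[y] - 4) <==> ((!(y != 5)) || store(a, v - 3, v + 2)[y + 3] <= 0 || v >= 4)
Answer: WP = ((v + y != store(a, v - 3, v + 2)[4] && 2*v > 18) || 4*a[h + 1] > -26 || 2*v == store(a, v - 3, v + 2)[y] - 4) <==> ((!(y != 5)) || store(a, v - 3, v + 2)[y + 3] <= 0 || v >= 4)


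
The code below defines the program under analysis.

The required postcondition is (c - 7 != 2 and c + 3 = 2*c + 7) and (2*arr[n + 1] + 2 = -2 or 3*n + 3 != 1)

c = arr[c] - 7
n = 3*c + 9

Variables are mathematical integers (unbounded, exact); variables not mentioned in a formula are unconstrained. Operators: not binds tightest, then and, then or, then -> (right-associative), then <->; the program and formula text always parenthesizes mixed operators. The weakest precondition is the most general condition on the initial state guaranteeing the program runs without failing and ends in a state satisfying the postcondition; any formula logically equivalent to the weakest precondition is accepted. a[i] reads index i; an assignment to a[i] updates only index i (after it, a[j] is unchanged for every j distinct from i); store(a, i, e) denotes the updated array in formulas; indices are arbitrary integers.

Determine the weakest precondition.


Working backward. After the program, the postcondition (c - 7 != 2 and c + 3 = 2*c + 7) and (2*arr[n + 1] + 2 = -2 or 3*n + 3 != 1) must hold; in canonical form it is c != 9 and c = -4 and (2*arr[n + 1] = -4 or 3*n != -2).
Before n := 3*c + 9: c != 9 and c = -4 and (2*arr[3*c + 10] = -4 or 9*c != -29)
Before c := arr[c] - 7: arr[c] != 16 and arr[c] = 3 and (2*arr[3*arr[c] - 11] = -4 or 9*arr[c] != 34)
Answer: WP = arr[c] != 16 and arr[c] = 3 and (2*arr[3*arr[c] - 11] = -4 or 9*arr[c] != 34)


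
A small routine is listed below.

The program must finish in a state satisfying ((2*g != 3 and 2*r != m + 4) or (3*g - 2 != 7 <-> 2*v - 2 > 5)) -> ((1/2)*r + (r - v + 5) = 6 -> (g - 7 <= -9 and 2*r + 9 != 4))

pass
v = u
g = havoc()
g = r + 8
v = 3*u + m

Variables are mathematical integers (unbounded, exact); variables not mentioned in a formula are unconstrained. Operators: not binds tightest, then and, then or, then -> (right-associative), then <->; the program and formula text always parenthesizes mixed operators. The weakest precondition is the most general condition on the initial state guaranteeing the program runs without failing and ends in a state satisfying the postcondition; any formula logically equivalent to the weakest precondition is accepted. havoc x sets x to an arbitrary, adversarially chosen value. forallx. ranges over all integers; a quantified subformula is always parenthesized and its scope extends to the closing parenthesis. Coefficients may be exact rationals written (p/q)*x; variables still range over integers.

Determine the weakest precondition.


Working backward. After the program, the postcondition ((2*g != 3 and 2*r != m + 4) or (3*g - 2 != 7 <-> 2*v - 2 > 5)) -> ((1/2)*r + (r - v + 5) = 6 -> (g - 7 <= -9 and 2*r + 9 != 4)) must hold; in canonical form it is ((2*g != 3 and 2*r != m + 4) or (3*g != 9 <-> 2*v > 7)) -> ((3/2)*r = v + 1 -> (g <= -2 and 2*r != -5)).
Before v := 3*u + m: ((2*g != 3 and 2*r != m + 4) or (3*g != 9 <-> 2*m + 6*u > 7)) -> ((3/2)*r = m + 3*u + 1 -> (g <= -2 and 2*r != -5))
Before g := r + 8: ((2*r != -13 and 2*r != m + 4) or (3*r != -15 <-> 2*m + 6*u > 7)) -> ((3/2)*r = m + 3*u + 1 -> (r <= -10 and 2*r != -5))
Before havoc g: ((2*r != -13 and 2*r != m + 4) or (3*r != -15 <-> 2*m + 6*u > 7)) -> ((3/2)*r = m + 3*u + 1 -> (r <= -10 and 2*r != -5))
Before v := u: ((2*r != -13 and 2*r != m + 4) or (3*r != -15 <-> 2*m + 6*u > 7)) -> ((3/2)*r = m + 3*u + 1 -> (r <= -10 and 2*r != -5))
Before skip: ((2*r != -13 and 2*r != m + 4) or (3*r != -15 <-> 2*m + 6*u > 7)) -> ((3/2)*r = m + 3*u + 1 -> (r <= -10 and 2*r != -5))
Answer: WP = ((2*r != -13 and 2*r != m + 4) or (3*r != -15 <-> 2*m + 6*u > 7)) -> ((3/2)*r = m + 3*u + 1 -> (r <= -10 and 2*r != -5))


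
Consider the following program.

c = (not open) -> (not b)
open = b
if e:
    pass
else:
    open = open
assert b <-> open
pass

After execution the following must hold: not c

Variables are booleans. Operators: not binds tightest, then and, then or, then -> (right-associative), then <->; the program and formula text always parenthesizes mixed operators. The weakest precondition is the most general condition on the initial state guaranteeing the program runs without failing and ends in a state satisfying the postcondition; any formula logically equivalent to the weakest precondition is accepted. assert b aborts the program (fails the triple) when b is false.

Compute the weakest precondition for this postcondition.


Working backward. After the program, not c must hold.
Before skip: not c
Before assert b <-> open: (b <-> open) and (not c)
Then branch requires (b <-> open) and (not c); else branch requires (b <-> open) and (not c).
Before the if: (e -> ((b <-> open) and (not c))) and ((not e) -> ((b <-> open) and (not c)))
Before open := b: (e -> (not c)) and ((not e) -> (not c))
Before c := (not open) -> (not b): (e -> (not ((not open) -> (not b)))) and ((not e) -> (not ((not open) -> (not b))))
Answer: WP = (e -> (not ((not open) -> (not b)))) and ((not e) -> (not ((not open) -> (not b))))


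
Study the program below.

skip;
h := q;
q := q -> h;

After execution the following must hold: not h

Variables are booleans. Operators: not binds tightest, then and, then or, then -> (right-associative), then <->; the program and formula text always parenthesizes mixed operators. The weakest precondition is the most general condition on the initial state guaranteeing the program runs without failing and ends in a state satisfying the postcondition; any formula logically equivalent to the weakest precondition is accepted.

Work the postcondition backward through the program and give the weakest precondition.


Working backward. After the program, not h must hold.
Before q := q -> h: not h
Before h := q: not q
Before skip: not q
Answer: WP = not q


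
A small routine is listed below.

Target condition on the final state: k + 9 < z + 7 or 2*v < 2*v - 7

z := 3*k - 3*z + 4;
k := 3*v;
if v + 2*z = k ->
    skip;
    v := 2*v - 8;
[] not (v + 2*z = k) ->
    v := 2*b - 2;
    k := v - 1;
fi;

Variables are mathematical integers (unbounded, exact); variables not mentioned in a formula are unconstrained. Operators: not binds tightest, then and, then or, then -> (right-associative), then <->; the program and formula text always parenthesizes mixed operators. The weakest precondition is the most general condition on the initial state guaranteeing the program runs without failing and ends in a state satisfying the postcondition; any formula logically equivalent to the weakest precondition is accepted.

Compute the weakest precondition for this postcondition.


Working backward. After the program, the postcondition k + 9 < z + 7 or 2*v < 2*v - 7 must hold; in canonical form it is k < z - 2.
Then branch requires k < z - 2; else branch requires 2*b < z + 1.
Before the if: (v + 2*z = k -> k < z - 2) and ((not (v + 2*z = k)) -> 2*b < z + 1)
Before k := 3*v: (2*z = 2*v -> 3*v < z - 2) and ((not (2*z = 2*v)) -> 2*b < z + 1)
Before z := 3*k - 3*z + 4: (6*k = 2*v + 6*z - 8 -> 3*v + 3*z < 3*k + 2) and ((not (6*k = 2*v + 6*z - 8)) -> 2*b + 3*z < 3*k + 5)
Answer: WP = (6*k = 2*v + 6*z - 8 -> 3*v + 3*z < 3*k + 2) and ((not (6*k = 2*v + 6*z - 8)) -> 2*b + 3*z < 3*k + 5)


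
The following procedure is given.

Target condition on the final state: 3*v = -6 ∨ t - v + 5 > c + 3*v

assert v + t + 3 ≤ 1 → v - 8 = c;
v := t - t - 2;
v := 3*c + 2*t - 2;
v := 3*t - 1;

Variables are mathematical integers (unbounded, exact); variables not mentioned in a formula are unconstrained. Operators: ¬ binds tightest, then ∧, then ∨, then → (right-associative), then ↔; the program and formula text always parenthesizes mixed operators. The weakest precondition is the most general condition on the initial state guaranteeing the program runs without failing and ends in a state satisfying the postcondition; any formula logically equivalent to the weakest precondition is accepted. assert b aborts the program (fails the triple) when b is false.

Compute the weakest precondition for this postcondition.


Working backward. After the program, the postcondition 3*v = -6 ∨ t - v + 5 > c + 3*v must hold; in canonical form it is 3*v = -6 ∨ t > c + 4*v - 5.
Before v := 3*t - 1: 9*t = -3 ∨ c + 11*t < 9
Before v := 3*c + 2*t - 2: 9*t = -3 ∨ c + 11*t < 9
Before v := t - t - 2: 9*t = -3 ∨ c + 11*t < 9
Before assert v + t + 3 ≤ 1 → v - 8 = c: (t + v ≤ -2 → v = c + 8) ∧ (9*t = -3 ∨ c + 11*t < 9)
Answer: WP = (t + v ≤ -2 → v = c + 8) ∧ (9*t = -3 ∨ c + 11*t < 9)


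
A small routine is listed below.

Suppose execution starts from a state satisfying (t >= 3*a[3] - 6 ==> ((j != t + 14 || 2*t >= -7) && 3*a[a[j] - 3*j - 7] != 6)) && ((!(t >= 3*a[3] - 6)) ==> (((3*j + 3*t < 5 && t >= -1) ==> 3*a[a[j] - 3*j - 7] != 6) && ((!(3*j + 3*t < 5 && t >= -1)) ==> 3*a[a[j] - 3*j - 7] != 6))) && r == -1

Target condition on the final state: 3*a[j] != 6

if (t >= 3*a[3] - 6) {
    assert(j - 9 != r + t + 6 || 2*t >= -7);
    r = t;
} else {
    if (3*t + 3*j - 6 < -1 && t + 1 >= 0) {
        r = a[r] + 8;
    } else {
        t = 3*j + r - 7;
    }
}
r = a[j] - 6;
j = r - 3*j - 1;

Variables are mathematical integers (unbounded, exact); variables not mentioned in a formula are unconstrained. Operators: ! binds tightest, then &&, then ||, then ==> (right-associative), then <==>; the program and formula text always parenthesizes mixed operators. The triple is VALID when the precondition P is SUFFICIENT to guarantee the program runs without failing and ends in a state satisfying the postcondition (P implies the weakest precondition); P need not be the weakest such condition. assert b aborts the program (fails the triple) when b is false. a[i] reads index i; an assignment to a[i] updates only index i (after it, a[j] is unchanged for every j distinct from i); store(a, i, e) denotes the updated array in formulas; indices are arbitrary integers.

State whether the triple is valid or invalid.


Working backward. After the program, 3*a[j] != 6 must hold.
Before j := r - 3*j - 1: 3*a[-3*j + r - 1] != 6
Before r := a[j] - 6: 3*a[a[j] - 3*j - 7] != 6
Then branch requires (j != r + t + 15 || 2*t >= -7) && 3*a[a[j] - 3*j - 7] != 6; else branch requires ((3*j + 3*t < 5 && t >= -1) ==> 3*a[a[j] - 3*j - 7] != 6) && ((!(3*j + 3*t < 5 && t >= -1)) ==> 3*a[a[j] - 3*j - 7] != 6).
Before the if: (t >= 3*a[3] - 6 ==> ((j != r + t + 15 || 2*t >= -7) && 3*a[a[j] - 3*j - 7] != 6)) && ((!(t >= 3*a[3] - 6)) ==> (((3*j + 3*t < 5 && t >= -1) ==> 3*a[a[j] - 3*j - 7] != 6) && ((!(3*j + 3*t < 5 && t >= -1)) ==> 3*a[a[j] - 3*j - 7] != 6)))
The weakest precondition is (t >= 3*a[3] - 6 ==> ((j != r + t + 15 || 2*t >= -7) && 3*a[a[j] - 3*j - 7] != 6)) && ((!(t >= 3*a[3] - 6)) ==> (((3*j + 3*t < 5 && t >= -1) ==> 3*a[a[j] - 3*j - 7] != 6) && ((!(3*j + 3*t < 5 && t >= -1)) ==> 3*a[a[j] - 3*j - 7] != 6))).
Check whether (t >= 3*a[3] - 6 ==> ((j != t + 14 || 2*t >= -7) && 3*a[a[j] - 3*j - 7] != 6)) && ((!(t >= 3*a[3] - 6)) ==> (((3*j + 3*t < 5 && t >= -1) ==> 3*a[a[j] - 3*j - 7] != 6) && ((!(3*j + 3*t < 5 && t >= -1)) ==> 3*a[a[j] - 3*j - 7] != 6))) && r == -1 implies it.
Every state satisfying the precondition satisfies the weakest precondition: the implication holds.
Answer: valid


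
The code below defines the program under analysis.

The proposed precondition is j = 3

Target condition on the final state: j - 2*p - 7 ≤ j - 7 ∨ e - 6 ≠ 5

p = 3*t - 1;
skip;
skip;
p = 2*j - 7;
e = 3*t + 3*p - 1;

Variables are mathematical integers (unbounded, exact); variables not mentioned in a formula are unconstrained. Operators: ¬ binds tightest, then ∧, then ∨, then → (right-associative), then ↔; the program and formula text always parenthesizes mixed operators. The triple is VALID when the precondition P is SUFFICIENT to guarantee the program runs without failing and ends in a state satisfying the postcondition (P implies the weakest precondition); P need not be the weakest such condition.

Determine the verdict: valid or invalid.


Working backward. After the program, the postcondition j - 2*p - 7 ≤ j - 7 ∨ e - 6 ≠ 5 must hold; in canonical form it is 2*p ≥ 0 ∨ e ≠ 11.
Before e := 3*t + 3*p - 1: 2*p ≥ 0 ∨ 3*p + 3*t ≠ 12
Before p := 2*j - 7: 4*j ≥ 14 ∨ 6*j + 3*t ≠ 33
Before skip: 4*j ≥ 14 ∨ 6*j + 3*t ≠ 33
Before skip: 4*j ≥ 14 ∨ 6*j + 3*t ≠ 33
Before p := 3*t - 1: 4*j ≥ 14 ∨ 6*j + 3*t ≠ 33
The weakest precondition is 4*j ≥ 14 ∨ 6*j + 3*t ≠ 33.
Check whether j = 3 implies it.
Countermodel: at the initial state j = 3, t = 5, the precondition holds but the weakest precondition fails.
Answer: invalid


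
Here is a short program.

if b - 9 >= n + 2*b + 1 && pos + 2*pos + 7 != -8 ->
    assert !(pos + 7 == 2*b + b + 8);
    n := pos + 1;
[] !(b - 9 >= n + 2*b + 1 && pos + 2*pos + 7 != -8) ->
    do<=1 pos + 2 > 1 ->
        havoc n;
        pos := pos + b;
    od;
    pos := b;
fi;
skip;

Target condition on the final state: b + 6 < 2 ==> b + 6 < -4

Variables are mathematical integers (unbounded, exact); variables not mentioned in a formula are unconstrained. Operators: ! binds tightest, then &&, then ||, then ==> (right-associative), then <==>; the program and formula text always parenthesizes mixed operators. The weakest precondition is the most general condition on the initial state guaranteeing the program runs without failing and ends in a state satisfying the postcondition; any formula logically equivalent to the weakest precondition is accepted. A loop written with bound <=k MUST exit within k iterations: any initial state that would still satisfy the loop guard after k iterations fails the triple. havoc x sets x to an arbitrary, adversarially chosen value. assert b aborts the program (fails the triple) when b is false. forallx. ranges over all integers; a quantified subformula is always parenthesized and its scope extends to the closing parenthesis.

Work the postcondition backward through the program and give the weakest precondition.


Working backward. After the program, the postcondition b + 6 < 2 ==> b + 6 < -4 must hold; in canonical form it is b < -4 ==> b < -10.
Before skip: b < -4 ==> b < -10
Then branch requires (!(pos == 3*b + 1)) && (b < -4 ==> b < -10); else branch requires (pos > -1 ==> ((!(b + pos > -1)) && (b < -4 ==> b < -10))) && ((!(pos > -1)) ==> (b < -4 ==> b < -10)).
Before the if: ((b + n <= -10 && 3*pos != -15) ==> ((!(pos == 3*b + 1)) && (b < -4 ==> b < -10))) && ((!(b + n <= -10 && 3*pos != -15)) ==> ((pos > -1 ==> ((!(b + pos > -1)) && (b < -4 ==> b < -10))) && ((!(pos > -1)) ==> (b < -4 ==> b < -10))))
Answer: WP = ((b + n <= -10 && 3*pos != -15) ==> ((!(pos == 3*b + 1)) && (b < -4 ==> b < -10))) && ((!(b + n <= -10 && 3*pos != -15)) ==> ((pos > -1 ==> ((!(b + pos > -1)) && (b < -4 ==> b < -10))) && ((!(pos > -1)) ==> (b < -4 ==> b < -10))))


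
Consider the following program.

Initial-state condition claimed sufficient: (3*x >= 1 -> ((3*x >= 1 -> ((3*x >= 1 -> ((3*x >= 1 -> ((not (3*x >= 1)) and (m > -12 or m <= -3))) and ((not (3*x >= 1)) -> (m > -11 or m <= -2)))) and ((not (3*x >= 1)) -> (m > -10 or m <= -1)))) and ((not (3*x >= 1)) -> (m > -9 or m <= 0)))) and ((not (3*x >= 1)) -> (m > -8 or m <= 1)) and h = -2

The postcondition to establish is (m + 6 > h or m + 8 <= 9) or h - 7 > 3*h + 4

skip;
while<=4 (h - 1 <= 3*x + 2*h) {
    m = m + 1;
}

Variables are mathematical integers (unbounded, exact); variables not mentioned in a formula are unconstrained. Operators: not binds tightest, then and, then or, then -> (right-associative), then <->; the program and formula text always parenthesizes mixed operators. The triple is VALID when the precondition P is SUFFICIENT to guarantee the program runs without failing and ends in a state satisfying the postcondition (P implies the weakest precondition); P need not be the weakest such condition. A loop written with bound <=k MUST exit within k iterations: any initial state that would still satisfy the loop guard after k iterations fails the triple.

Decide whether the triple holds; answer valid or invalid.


Working backward. After the program, the postcondition (m + 6 > h or m + 8 <= 9) or h - 7 > 3*h + 4 must hold; in canonical form it is m > h - 6 or m <= 1 or 2*h < -11.
Before the loop (bound <=4), unroll the exhaustion recursion (WP_0 = exit-now case; WP_j = one more guarded iteration, up to j = 4):
  WP_0: (not (h + 3*x >= -1)) and (m > h - 6 or m <= 1 or 2*h < -11)
  WP_1: (h + 3*x >= -1 -> ((not (h + 3*x >= -1)) and (m > h - 7 or m <= 0 or 2*h < -11))) and ((not (h + 3*x >= -1)) -> (m > h - 6 or m <= 1 or 2*h < -11))
  WP_2: (h + 3*x >= -1 -> ((h + 3*x >= -1 -> ((not (h + 3*x >= -1)) and (m > h - 8 or m <= -1 or 2*h < -11))) and ((not (h + 3*x >= -1)) -> (m > h - 7 or m <= 0 or 2*h < -11)))) and ((not (h + 3*x >= -1)) -> (m > h - 6 or m <= 1 or 2*h < -11))
  WP_3: (h + 3*x >= -1 -> ((h + 3*x >= -1 -> ((h + 3*x >= -1 -> ((not (h + 3*x >= -1)) and (m > h - 9 or m <= -2 or 2*h < -11))) and ((not (h + 3*x >= -1)) -> (m > h - 8 or m <= -1 or 2*h < -11)))) and ((not (h + 3*x >= -1)) -> (m > h - 7 or m <= 0 or 2*h < -11)))) and ((not (h + 3*x >= -1)) -> (m > h - 6 or m <= 1 or 2*h < -11))
  WP_4: (h + 3*x >= -1 -> ((h + 3*x >= -1 -> ((h + 3*x >= -1 -> ((h + 3*x >= -1 -> ((not (h + 3*x >= -1)) and (m > h - 10 or m <= -3 or 2*h < -11))) and ((not (h + 3*x >= -1)) -> (m > h - 9 or m <= -2 or 2*h < -11)))) and ((not (h + 3*x >= -1)) -> (m > h - 8 or m <= -1 or 2*h < -11)))) and ((not (h + 3*x >= -1)) -> (m > h - 7 or m <= 0 or 2*h < -11)))) and ((not (h + 3*x >= -1)) -> (m > h - 6 or m <= 1 or 2*h < -11))
So before the loop: (h + 3*x >= -1 -> ((h + 3*x >= -1 -> ((h + 3*x >= -1 -> ((h + 3*x >= -1 -> ((not (h + 3*x >= -1)) and (m > h - 10 or m <= -3 or 2*h < -11))) and ((not (h + 3*x >= -1)) -> (m > h - 9 or m <= -2 or 2*h < -11)))) and ((not (h + 3*x >= -1)) -> (m > h - 8 or m <= -1 or 2*h < -11)))) and ((not (h + 3*x >= -1)) -> (m > h - 7 or m <= 0 or 2*h < -11)))) and ((not (h + 3*x >= -1)) -> (m > h - 6 or m <= 1 or 2*h < -11))
Before skip: (h + 3*x >= -1 -> ((h + 3*x >= -1 -> ((h + 3*x >= -1 -> ((h + 3*x >= -1 -> ((not (h + 3*x >= -1)) and (m > h - 10 or m <= -3 or 2*h < -11))) and ((not (h + 3*x >= -1)) -> (m > h - 9 or m <= -2 or 2*h < -11)))) and ((not (h + 3*x >= -1)) -> (m > h - 8 or m <= -1 or 2*h < -11)))) and ((not (h + 3*x >= -1)) -> (m > h - 7 or m <= 0 or 2*h < -11)))) and ((not (h + 3*x >= -1)) -> (m > h - 6 or m <= 1 or 2*h < -11))
The weakest precondition is (h + 3*x >= -1 -> ((h + 3*x >= -1 -> ((h + 3*x >= -1 -> ((h + 3*x >= -1 -> ((not (h + 3*x >= -1)) and (m > h - 10 or m <= -3 or 2*h < -11))) and ((not (h + 3*x >= -1)) -> (m > h - 9 or m <= -2 or 2*h < -11)))) and ((not (h + 3*x >= -1)) -> (m > h - 8 or m <= -1 or 2*h < -11)))) and ((not (h + 3*x >= -1)) -> (m > h - 7 or m <= 0 or 2*h < -11)))) and ((not (h + 3*x >= -1)) -> (m > h - 6 or m <= 1 or 2*h < -11)).
Check whether (3*x >= 1 -> ((3*x >= 1 -> ((3*x >= 1 -> ((3*x >= 1 -> ((not (3*x >= 1)) and (m > -12 or m <= -3))) and ((not (3*x >= 1)) -> (m > -11 or m <= -2)))) and ((not (3*x >= 1)) -> (m > -10 or m <= -1)))) and ((not (3*x >= 1)) -> (m > -9 or m <= 0)))) and ((not (3*x >= 1)) -> (m > -8 or m <= 1)) and h = -2 implies it.
Every state satisfying the precondition satisfies the weakest precondition: the implication holds.
Answer: valid


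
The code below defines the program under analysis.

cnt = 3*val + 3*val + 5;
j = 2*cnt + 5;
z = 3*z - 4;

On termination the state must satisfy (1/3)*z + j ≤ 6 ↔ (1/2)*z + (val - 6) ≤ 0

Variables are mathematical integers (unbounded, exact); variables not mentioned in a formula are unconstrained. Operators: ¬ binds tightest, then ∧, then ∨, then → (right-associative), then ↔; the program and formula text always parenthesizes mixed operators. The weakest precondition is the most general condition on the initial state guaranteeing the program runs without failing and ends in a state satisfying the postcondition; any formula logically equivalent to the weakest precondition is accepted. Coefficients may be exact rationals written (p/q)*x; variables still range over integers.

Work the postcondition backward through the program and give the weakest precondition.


Working backward. After the program, the postcondition (1/3)*z + j ≤ 6 ↔ (1/2)*z + (val - 6) ≤ 0 must hold; in canonical form it is j + (1/3)*z ≤ 6 ↔ val + (1/2)*z ≤ 6.
Before z := 3*z - 4: j + z ≤ 22/3 ↔ val + (3/2)*z ≤ 8
Before j := 2*cnt + 5: 2*cnt + z ≤ 7/3 ↔ val + (3/2)*z ≤ 8
Before cnt := 3*val + 3*val + 5: 12*val + z ≤ -23/3 ↔ val + (3/2)*z ≤ 8
Answer: WP = 12*val + z ≤ -23/3 ↔ val + (3/2)*z ≤ 8


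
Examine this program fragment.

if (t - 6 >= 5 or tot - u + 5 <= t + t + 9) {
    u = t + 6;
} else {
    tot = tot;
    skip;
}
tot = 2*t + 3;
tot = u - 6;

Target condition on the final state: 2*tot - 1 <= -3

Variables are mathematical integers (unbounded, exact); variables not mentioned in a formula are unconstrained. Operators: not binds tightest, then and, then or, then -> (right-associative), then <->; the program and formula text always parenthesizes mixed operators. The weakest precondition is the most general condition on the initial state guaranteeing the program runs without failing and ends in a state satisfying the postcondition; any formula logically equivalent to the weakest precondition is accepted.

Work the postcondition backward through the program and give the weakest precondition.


Working backward. After the program, the postcondition 2*tot - 1 <= -3 must hold; in canonical form it is 2*tot <= -2.
Before tot := u - 6: 2*u <= 10
Before tot := 2*t + 3: 2*u <= 10
Then branch requires 2*t <= -2; else branch requires 2*u <= 10.
Before the if: ((t >= 11 or tot <= 2*t + u + 4) -> 2*t <= -2) and ((not (t >= 11 or tot <= 2*t + u + 4)) -> 2*u <= 10)
Answer: WP = ((t >= 11 or tot <= 2*t + u + 4) -> 2*t <= -2) and ((not (t >= 11 or tot <= 2*t + u + 4)) -> 2*u <= 10)


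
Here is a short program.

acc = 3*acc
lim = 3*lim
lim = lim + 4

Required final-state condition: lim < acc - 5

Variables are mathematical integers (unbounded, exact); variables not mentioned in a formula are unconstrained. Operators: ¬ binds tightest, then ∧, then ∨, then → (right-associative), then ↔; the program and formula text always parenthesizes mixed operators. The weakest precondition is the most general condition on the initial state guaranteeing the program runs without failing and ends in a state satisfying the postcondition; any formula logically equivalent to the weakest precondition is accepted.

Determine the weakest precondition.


Working backward. After the program, lim < acc - 5 must hold.
Before lim := lim + 4: lim < acc - 9
Before lim := 3*lim: 3*lim < acc - 9
Before acc := 3*acc: 3*lim < 3*acc - 9
Answer: WP = 3*lim < 3*acc - 9


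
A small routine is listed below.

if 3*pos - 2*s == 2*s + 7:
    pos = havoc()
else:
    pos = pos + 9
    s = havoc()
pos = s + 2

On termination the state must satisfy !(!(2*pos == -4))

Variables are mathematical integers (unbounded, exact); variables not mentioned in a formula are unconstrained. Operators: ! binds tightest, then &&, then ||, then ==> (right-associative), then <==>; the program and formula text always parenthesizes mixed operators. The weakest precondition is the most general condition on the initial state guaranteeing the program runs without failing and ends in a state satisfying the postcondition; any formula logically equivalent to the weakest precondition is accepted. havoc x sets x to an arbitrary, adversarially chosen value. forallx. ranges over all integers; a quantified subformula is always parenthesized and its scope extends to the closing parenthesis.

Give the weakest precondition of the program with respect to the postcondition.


Working backward. After the program, the postcondition !(!(2*pos == -4)) must hold; in canonical form it is 2*pos == -4.
Before pos := s + 2: 2*s == -8
Then branch requires 2*s == -8; else branch requires forall s_1. 2*s_1 == -8.
Before the if: (3*pos == 4*s + 7 ==> 2*s == -8) && ((!(3*pos == 4*s + 7)) ==> (forall s_1. 2*s_1 == -8))
Answer: WP = (3*pos == 4*s + 7 ==> 2*s == -8) && ((!(3*pos == 4*s + 7)) ==> (forall s_1. 2*s_1 == -8))


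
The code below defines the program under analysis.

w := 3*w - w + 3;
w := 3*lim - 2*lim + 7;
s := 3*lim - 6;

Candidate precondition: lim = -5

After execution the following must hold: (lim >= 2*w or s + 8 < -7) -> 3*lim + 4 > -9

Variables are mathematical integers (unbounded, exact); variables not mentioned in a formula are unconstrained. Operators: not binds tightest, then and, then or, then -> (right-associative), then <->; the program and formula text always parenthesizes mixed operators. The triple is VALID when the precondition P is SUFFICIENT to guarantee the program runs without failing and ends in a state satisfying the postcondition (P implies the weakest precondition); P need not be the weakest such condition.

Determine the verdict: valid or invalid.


Working backward. After the program, the postcondition (lim >= 2*w or s + 8 < -7) -> 3*lim + 4 > -9 must hold; in canonical form it is (lim >= 2*w or s < -15) -> 3*lim > -13.
Before s := 3*lim - 6: (lim >= 2*w or 3*lim < -9) -> 3*lim > -13
Before w := 3*lim - 2*lim + 7: (lim <= -14 or 3*lim < -9) -> 3*lim > -13
Before w := 3*w - w + 3: (lim <= -14 or 3*lim < -9) -> 3*lim > -13
The weakest precondition is (lim <= -14 or 3*lim < -9) -> 3*lim > -13.
Check whether lim = -5 implies it.
Countermodel: at the initial state lim = -5, the precondition holds but the weakest precondition fails.
Answer: invalid


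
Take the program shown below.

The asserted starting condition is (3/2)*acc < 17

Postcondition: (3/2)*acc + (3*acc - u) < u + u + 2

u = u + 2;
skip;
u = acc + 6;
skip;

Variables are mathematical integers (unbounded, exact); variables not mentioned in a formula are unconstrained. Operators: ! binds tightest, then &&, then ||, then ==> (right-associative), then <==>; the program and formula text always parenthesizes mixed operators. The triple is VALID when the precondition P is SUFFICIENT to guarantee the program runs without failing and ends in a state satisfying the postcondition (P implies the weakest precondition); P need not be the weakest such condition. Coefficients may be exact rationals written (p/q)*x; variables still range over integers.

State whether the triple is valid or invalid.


Working backward. After the program, the postcondition (3/2)*acc + (3*acc - u) < u + u + 2 must hold; in canonical form it is (9/2)*acc < 3*u + 2.
Before skip: (9/2)*acc < 3*u + 2
Before u := acc + 6: (3/2)*acc < 20
Before skip: (3/2)*acc < 20
Before u := u + 2: (3/2)*acc < 20
The weakest precondition is (3/2)*acc < 20.
Check whether (3/2)*acc < 17 implies it.
Every state satisfying the precondition satisfies the weakest precondition: the implication holds.
Answer: valid


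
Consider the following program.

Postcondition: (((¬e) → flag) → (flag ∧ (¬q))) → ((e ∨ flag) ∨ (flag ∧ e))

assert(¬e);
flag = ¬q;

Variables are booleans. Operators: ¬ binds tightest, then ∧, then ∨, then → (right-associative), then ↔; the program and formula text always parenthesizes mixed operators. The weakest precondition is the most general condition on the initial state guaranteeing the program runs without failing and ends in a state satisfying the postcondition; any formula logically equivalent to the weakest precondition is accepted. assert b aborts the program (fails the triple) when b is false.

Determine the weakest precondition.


Working backward. After the program, the postcondition (((¬e) → flag) → (flag ∧ (¬q))) → ((e ∨ flag) ∨ (flag ∧ e)) must hold; in canonical form it is (((¬e) → flag) → (flag ∧ (¬q))) → (e ∨ flag ∨ (flag ∧ e)).
Before flag := ¬q: (((¬e) → (¬q)) → (¬q)) → (e ∨ (¬q) ∨ ((¬q) ∧ e))
Before assert ¬e: (¬e) ∧ ((((¬e) → (¬q)) → (¬q)) → (e ∨ (¬q) ∨ ((¬q) ∧ e)))
Answer: WP = (¬e) ∧ ((((¬e) → (¬q)) → (¬q)) → (e ∨ (¬q) ∨ ((¬q) ∧ e)))


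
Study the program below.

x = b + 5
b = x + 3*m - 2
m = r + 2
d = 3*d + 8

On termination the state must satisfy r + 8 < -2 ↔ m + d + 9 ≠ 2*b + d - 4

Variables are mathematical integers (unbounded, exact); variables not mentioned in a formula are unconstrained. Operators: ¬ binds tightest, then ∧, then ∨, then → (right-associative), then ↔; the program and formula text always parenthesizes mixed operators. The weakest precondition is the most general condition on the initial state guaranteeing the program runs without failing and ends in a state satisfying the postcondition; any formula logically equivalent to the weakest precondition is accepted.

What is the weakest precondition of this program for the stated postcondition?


Working backward. After the program, the postcondition r + 8 < -2 ↔ m + d + 9 ≠ 2*b + d - 4 must hold; in canonical form it is r < -10 ↔ m ≠ 2*b - 13.
Before d := 3*d + 8: r < -10 ↔ m ≠ 2*b - 13
Before m := r + 2: r < -10 ↔ r ≠ 2*b - 15
Before b := x + 3*m - 2: r < -10 ↔ r ≠ 6*m + 2*x - 19
Before x := b + 5: r < -10 ↔ r ≠ 2*b + 6*m - 9
Answer: WP = r < -10 ↔ r ≠ 2*b + 6*m - 9


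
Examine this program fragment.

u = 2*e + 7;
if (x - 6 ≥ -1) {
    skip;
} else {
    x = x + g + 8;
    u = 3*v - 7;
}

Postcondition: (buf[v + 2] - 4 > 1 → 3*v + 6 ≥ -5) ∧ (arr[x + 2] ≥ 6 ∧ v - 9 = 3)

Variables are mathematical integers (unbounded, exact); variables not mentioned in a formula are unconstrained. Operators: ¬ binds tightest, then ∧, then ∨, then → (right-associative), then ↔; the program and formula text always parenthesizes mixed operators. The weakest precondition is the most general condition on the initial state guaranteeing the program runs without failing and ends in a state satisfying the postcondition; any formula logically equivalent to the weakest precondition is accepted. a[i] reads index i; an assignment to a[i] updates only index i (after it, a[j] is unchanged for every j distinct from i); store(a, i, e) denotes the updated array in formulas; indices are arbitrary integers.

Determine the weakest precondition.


Working backward. After the program, the postcondition (buf[v + 2] - 4 > 1 → 3*v + 6 ≥ -5) ∧ (arr[x + 2] ≥ 6 ∧ v - 9 = 3) must hold; in canonical form it is (buf[v + 2] > 5 → 3*v ≥ -11) ∧ arr[x + 2] ≥ 6 ∧ v = 12.
Then branch requires (buf[v + 2] > 5 → 3*v ≥ -11) ∧ arr[x + 2] ≥ 6 ∧ v = 12; else branch requires (buf[v + 2] > 5 → 3*v ≥ -11) ∧ arr[g + x + 10] ≥ 6 ∧ v = 12.
Before the if: (x ≥ 5 → ((buf[v + 2] > 5 → 3*v ≥ -11) ∧ arr[x + 2] ≥ 6 ∧ v = 12)) ∧ ((¬(x ≥ 5)) → ((buf[v + 2] > 5 → 3*v ≥ -11) ∧ arr[g + x + 10] ≥ 6 ∧ v = 12))
Before u := 2*e + 7: (x ≥ 5 → ((buf[v + 2] > 5 → 3*v ≥ -11) ∧ arr[x + 2] ≥ 6 ∧ v = 12)) ∧ ((¬(x ≥ 5)) → ((buf[v + 2] > 5 → 3*v ≥ -11) ∧ arr[g + x + 10] ≥ 6 ∧ v = 12))
Answer: WP = (x ≥ 5 → ((buf[v + 2] > 5 → 3*v ≥ -11) ∧ arr[x + 2] ≥ 6 ∧ v = 12)) ∧ ((¬(x ≥ 5)) → ((buf[v + 2] > 5 → 3*v ≥ -11) ∧ arr[g + x + 10] ≥ 6 ∧ v = 12))


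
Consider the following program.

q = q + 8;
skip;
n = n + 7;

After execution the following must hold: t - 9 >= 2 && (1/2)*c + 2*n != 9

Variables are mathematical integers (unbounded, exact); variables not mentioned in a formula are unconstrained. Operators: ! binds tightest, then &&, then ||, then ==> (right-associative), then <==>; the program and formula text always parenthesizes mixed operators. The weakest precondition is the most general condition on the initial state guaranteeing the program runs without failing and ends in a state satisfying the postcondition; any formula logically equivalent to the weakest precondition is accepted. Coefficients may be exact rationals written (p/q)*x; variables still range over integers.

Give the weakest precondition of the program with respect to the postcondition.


Working backward. After the program, the postcondition t - 9 >= 2 && (1/2)*c + 2*n != 9 must hold; in canonical form it is t >= 11 && (1/2)*c + 2*n != 9.
Before n := n + 7: t >= 11 && (1/2)*c + 2*n != -5
Before skip: t >= 11 && (1/2)*c + 2*n != -5
Before q := q + 8: t >= 11 && (1/2)*c + 2*n != -5
Answer: WP = t >= 11 && (1/2)*c + 2*n != -5


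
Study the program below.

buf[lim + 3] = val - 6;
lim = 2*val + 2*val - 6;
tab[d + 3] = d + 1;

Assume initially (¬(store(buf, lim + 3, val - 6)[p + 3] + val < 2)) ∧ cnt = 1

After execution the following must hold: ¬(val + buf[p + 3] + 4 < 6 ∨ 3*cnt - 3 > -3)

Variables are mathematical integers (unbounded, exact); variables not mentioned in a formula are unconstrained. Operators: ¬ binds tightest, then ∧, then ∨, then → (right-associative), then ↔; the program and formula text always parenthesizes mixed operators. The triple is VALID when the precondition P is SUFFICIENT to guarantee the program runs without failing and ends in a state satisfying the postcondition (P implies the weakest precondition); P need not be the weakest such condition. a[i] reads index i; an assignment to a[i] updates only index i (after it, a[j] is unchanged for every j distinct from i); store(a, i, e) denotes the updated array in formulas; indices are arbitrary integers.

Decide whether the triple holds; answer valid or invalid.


Working backward. After the program, the postcondition ¬(val + buf[p + 3] + 4 < 6 ∨ 3*cnt - 3 > -3) must hold; in canonical form it is ¬(buf[p + 3] + val < 2 ∨ 3*cnt > 0).
Before tab[d + 3] := d + 1: ¬(buf[p + 3] + val < 2 ∨ 3*cnt > 0)
Before lim := 2*val + 2*val - 6: ¬(buf[p + 3] + val < 2 ∨ 3*cnt > 0)
Before buf[lim + 3] := val - 6: ¬(store(buf, lim + 3, val - 6)[p + 3] + val < 2 ∨ 3*cnt > 0)
The weakest precondition is ¬(store(buf, lim + 3, val - 6)[p + 3] + val < 2 ∨ 3*cnt > 0).
Check whether (¬(store(buf, lim + 3, val - 6)[p + 3] + val < 2)) ∧ cnt = 1 implies it.
Countermodel: at the initial state buf = {[5] = 3, elsewhere 3}, cnt = 1, lim = 2, p = 2, val = 4, the precondition holds but the weakest precondition fails.
Answer: invalid


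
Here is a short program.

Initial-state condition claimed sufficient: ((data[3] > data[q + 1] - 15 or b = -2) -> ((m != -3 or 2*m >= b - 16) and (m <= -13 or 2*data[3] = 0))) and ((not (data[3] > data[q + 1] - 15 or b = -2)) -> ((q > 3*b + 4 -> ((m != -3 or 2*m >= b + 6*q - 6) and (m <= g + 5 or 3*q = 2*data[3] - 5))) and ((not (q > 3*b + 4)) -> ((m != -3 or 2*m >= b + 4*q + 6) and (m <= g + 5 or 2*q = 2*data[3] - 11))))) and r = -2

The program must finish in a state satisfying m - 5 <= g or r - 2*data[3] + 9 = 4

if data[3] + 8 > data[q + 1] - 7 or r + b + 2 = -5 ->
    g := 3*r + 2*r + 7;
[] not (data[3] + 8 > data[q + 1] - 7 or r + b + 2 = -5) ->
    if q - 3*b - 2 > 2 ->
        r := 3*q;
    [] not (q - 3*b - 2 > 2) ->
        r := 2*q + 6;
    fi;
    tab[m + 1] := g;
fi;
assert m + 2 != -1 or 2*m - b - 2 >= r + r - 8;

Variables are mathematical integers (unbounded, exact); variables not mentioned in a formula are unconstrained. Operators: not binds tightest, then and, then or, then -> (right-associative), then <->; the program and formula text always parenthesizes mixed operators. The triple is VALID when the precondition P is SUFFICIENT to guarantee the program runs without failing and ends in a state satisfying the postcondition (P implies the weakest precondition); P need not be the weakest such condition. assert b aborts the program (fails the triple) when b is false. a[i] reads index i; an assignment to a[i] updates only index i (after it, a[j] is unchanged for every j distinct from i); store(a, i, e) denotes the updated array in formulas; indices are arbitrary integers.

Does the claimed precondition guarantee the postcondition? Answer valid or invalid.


Working backward. After the program, the postcondition m - 5 <= g or r - 2*data[3] + 9 = 4 must hold; in canonical form it is m <= g + 5 or r = 2*data[3] - 5.
Before assert m + 2 != -1 or 2*m - b - 2 >= r + r - 8: (m != -3 or 2*m >= b + 2*r - 6) and (m <= g + 5 or r = 2*data[3] - 5)
Then branch requires (m != -3 or 2*m >= b + 2*r - 6) and (m <= 5*r + 12 or r = 2*data[3] - 5); else branch requires (q > 3*b + 4 -> ((m != -3 or 2*m >= b + 6*q - 6) and (m <= g + 5 or 3*q = 2*data[3] - 5))) and ((not (q > 3*b + 4)) -> ((m != -3 or 2*m >= b + 4*q + 6) and (m <= g + 5 or 2*q = 2*data[3] - 11))).
Before the if: ((data[3] > data[q + 1] - 15 or b + r = -7) -> ((m != -3 or 2*m >= b + 2*r - 6) and (m <= 5*r + 12 or r = 2*data[3] - 5))) and ((not (data[3] > data[q + 1] - 15 or b + r = -7)) -> ((q > 3*b + 4 -> ((m != -3 or 2*m >= b + 6*q - 6) and (m <= g + 5 or 3*q = 2*data[3] - 5))) and ((not (q > 3*b + 4)) -> ((m != -3 or 2*m >= b + 4*q + 6) and (m <= g + 5 or 2*q = 2*data[3] - 11)))))
The weakest precondition is ((data[3] > data[q + 1] - 15 or b + r = -7) -> ((m != -3 or 2*m >= b + 2*r - 6) and (m <= 5*r + 12 or r = 2*data[3] - 5))) and ((not (data[3] > data[q + 1] - 15 or b + r = -7)) -> ((q > 3*b + 4 -> ((m != -3 or 2*m >= b + 6*q - 6) and (m <= g + 5 or 3*q = 2*data[3] - 5))) and ((not (q > 3*b + 4)) -> ((m != -3 or 2*m >= b + 4*q + 6) and (m <= g + 5 or 2*q = 2*data[3] - 11))))).
Check whether ((data[3] > data[q + 1] - 15 or b = -2) -> ((m != -3 or 2*m >= b - 16) and (m <= -13 or 2*data[3] = 0))) and ((not (data[3] > data[q + 1] - 15 or b = -2)) -> ((q > 3*b + 4 -> ((m != -3 or 2*m >= b + 6*q - 6) and (m <= g + 5 or 3*q = 2*data[3] - 5))) and ((not (q > 3*b + 4)) -> ((m != -3 or 2*m >= b + 4*q + 6) and (m <= g + 5 or 2*q = 2*data[3] - 11))))) and r = -2 implies it.
Countermodel: at the initial state b = -2, data = {[-1] = 15, [3] = 0, elsewhere 15}, g = -9, m = -3, q = -2, r = -2, the precondition holds but the weakest precondition fails.
Answer: invalid


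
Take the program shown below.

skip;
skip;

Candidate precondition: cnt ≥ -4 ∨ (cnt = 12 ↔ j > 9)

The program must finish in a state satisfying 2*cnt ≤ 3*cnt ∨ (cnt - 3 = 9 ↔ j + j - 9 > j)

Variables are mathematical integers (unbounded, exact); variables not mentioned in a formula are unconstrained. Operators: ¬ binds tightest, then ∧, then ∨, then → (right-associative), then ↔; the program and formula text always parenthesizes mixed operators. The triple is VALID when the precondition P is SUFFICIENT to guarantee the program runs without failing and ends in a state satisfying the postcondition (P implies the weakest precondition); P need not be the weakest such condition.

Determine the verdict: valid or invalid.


Working backward. After the program, the postcondition 2*cnt ≤ 3*cnt ∨ (cnt - 3 = 9 ↔ j + j - 9 > j) must hold; in canonical form it is cnt ≥ 0 ∨ (cnt = 12 ↔ j > 9).
Before skip: cnt ≥ 0 ∨ (cnt = 12 ↔ j > 9)
Before skip: cnt ≥ 0 ∨ (cnt = 12 ↔ j > 9)
The weakest precondition is cnt ≥ 0 ∨ (cnt = 12 ↔ j > 9).
Check whether cnt ≥ -4 ∨ (cnt = 12 ↔ j > 9) implies it.
Countermodel: at the initial state cnt = -4, j = 10, the precondition holds but the weakest precondition fails.
Answer: invalid
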